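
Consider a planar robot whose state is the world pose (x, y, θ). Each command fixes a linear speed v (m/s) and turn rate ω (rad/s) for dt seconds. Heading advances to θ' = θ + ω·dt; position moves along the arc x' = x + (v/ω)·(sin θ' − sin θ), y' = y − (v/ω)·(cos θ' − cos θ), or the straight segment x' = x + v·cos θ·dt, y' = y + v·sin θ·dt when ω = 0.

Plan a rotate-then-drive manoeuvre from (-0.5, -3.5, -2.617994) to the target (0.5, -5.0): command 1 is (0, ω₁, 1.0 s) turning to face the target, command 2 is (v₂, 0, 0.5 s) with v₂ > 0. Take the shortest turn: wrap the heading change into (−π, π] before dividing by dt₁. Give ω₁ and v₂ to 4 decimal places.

heading to target = atan2(-5−-3.5, 0.5−-0.5) = -0.9828
Δθ = wrap(-0.9828 − -2.6180) = 1.6352; ω₁ = Δθ/dt₁ = 1.6352
distance = √((0.5−-0.5)² + (-5−-3.5)²) = 1.8028; v₂ = distance/dt₂ = 3.6056

ω₁ = 1.6352, v₂ = 3.6056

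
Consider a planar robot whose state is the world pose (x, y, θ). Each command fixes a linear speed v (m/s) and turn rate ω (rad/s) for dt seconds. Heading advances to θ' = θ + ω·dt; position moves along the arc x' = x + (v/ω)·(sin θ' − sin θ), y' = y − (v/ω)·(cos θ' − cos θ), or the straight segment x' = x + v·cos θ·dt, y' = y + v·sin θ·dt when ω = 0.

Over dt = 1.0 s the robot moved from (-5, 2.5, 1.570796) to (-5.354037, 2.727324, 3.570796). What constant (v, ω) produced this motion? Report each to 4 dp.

Δθ = 3.570796 − 1.570796 = 2.000000
ω = Δθ/dt = 2.000000/1.0 = 2.0000
R = Δx/(sin θ' − sin θ) = 0.2500
v = R·ω = 0.2500·2.0000 = 0.5000

v = 0.5000, ω = 2.0000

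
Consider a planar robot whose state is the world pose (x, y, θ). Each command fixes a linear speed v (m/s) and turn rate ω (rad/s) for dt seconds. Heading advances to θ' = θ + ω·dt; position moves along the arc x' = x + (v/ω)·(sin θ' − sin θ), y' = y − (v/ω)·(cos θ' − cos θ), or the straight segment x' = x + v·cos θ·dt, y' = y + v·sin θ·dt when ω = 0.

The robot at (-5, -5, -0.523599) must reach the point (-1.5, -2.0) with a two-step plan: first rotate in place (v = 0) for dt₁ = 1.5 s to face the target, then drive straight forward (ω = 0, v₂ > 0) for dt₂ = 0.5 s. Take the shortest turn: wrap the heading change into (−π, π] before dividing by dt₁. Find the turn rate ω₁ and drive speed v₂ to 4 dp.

heading to target = atan2(-2−-5, -1.5−-5) = 0.7086
Δθ = wrap(0.7086 − -0.5236) = 1.2322; ω₁ = Δθ/dt₁ = 0.8215
distance = √((-1.5−-5)² + (-2−-5)²) = 4.6098; v₂ = distance/dt₂ = 9.2195

ω₁ = 0.8215, v₂ = 9.2195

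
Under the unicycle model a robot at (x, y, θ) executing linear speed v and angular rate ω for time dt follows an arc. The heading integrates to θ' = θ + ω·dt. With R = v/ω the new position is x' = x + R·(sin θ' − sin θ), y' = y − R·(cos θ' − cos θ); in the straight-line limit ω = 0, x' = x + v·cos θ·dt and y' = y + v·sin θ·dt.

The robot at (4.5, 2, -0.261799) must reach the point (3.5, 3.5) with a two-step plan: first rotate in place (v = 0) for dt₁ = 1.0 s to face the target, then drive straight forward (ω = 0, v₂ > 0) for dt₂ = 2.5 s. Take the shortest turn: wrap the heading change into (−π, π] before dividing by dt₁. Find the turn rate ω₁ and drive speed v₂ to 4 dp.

heading to target = atan2(3.5−2, 3.5−4.5) = 2.1588
Δθ = wrap(2.1588 − -0.2618) = 2.4206; ω₁ = Δθ/dt₁ = 2.4206
distance = √((3.5−4.5)² + (3.5−2)²) = 1.8028; v₂ = distance/dt₂ = 0.7211

ω₁ = 2.4206, v₂ = 0.7211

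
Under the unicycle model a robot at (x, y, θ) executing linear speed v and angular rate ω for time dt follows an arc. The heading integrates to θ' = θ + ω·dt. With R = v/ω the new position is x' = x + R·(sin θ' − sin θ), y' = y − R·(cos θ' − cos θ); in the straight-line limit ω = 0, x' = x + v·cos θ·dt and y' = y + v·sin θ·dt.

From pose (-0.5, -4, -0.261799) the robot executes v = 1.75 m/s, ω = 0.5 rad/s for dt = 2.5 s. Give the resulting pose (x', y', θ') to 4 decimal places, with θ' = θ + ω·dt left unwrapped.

(3.3285, -2.5449, 0.9882)

θ' = -0.2618 + 0.5·2.5 = 0.9882
R = v/ω = 1.75/0.5 = 3.5000
x' = -0.5 + 3.5000·(sin 0.9882 − sin -0.2618) = 3.3285
y' = -4 − 3.5000·(cos 0.9882 − cos -0.2618) = -2.5449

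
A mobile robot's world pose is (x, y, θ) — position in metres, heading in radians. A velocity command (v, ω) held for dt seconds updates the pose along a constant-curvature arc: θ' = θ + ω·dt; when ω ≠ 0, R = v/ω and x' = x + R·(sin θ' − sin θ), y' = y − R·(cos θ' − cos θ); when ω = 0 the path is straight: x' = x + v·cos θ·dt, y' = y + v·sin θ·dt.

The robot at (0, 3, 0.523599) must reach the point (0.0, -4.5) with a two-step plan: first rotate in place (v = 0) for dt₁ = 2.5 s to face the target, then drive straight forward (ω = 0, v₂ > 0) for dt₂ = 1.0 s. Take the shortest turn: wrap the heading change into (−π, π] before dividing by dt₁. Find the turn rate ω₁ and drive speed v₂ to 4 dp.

ω₁ = -0.8378, v₂ = 7.5000

heading to target = atan2(-4.5−3, 0−0) = -1.5708
Δθ = wrap(-1.5708 − 0.5236) = -2.0944; ω₁ = Δθ/dt₁ = -0.8378
distance = √((0−0)² + (-4.5−3)²) = 7.5000; v₂ = distance/dt₂ = 7.5000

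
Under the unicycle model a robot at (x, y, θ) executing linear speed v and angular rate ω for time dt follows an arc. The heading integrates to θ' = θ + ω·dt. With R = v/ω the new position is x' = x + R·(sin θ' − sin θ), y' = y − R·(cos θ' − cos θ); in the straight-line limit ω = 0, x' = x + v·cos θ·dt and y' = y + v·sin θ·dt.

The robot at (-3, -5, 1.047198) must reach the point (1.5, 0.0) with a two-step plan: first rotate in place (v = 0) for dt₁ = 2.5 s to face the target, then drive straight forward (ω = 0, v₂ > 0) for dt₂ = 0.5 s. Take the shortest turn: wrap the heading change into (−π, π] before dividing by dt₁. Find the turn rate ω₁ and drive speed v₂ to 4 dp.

ω₁ = -0.0837, v₂ = 13.4536

heading to target = atan2(0−-5, 1.5−-3) = 0.8380
Δθ = wrap(0.8380 − 1.0472) = -0.2092; ω₁ = Δθ/dt₁ = -0.0837
distance = √((1.5−-3)² + (0−-5)²) = 6.7268; v₂ = distance/dt₂ = 13.4536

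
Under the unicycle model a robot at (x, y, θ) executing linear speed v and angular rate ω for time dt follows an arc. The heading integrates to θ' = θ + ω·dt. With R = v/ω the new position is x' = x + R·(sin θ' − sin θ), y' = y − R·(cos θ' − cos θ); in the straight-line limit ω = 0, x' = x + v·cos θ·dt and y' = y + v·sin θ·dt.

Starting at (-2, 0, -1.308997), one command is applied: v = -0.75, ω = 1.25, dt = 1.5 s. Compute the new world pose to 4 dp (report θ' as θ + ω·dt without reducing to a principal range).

(-2.9013, 0.3511, 0.5660)

θ' = -1.3090 + 1.25·1.5 = 0.5660
R = v/ω = -0.75/1.25 = -0.6000
x' = -2 + -0.6000·(sin 0.5660 − sin -1.3090) = -2.9013
y' = 0 − -0.6000·(cos 0.5660 − cos -1.3090) = 0.3511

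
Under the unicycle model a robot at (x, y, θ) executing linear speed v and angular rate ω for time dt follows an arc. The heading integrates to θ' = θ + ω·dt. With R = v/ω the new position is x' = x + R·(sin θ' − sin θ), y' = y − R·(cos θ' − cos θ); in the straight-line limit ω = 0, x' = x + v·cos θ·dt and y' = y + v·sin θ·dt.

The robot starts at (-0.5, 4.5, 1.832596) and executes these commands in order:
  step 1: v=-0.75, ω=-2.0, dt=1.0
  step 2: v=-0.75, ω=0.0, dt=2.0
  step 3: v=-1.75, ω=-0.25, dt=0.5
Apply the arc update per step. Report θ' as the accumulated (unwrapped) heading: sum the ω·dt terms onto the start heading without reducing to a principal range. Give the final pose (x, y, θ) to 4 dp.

(-3.2552, 4.4824, -0.2924)

step 1: θ'=-0.1674 (R=0.3750) → pose (-0.9247, 4.0332, -0.1674)
step 2: θ'=-0.1674 (straight) → pose (-2.4037, 4.2831, -0.1674)
step 3: θ'=-0.2924 (R=7.0000) → pose (-3.2552, 4.4824, -0.2924)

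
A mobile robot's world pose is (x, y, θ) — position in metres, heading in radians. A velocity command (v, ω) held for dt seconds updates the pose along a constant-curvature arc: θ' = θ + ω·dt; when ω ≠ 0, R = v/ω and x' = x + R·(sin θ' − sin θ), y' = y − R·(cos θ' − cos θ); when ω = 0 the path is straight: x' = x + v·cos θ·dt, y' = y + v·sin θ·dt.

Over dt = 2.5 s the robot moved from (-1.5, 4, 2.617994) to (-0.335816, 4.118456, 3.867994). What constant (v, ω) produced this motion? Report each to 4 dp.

Δθ = 3.867994 − 2.617994 = 1.250000
ω = Δθ/dt = 1.250000/2.5 = 0.5000
R = Δx/(sin θ' − sin θ) = -1.0000
v = R·ω = -1.0000·0.5000 = -0.5000

v = -0.5000, ω = 0.5000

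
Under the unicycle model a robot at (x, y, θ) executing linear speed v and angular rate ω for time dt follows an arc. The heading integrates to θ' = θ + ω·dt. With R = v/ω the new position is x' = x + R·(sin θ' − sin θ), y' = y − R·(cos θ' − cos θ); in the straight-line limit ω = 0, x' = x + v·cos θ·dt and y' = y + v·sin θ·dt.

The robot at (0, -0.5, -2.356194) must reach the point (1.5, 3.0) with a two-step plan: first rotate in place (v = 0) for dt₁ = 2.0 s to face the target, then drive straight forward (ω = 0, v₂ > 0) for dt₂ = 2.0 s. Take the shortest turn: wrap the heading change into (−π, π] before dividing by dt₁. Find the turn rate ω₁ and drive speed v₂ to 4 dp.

ω₁ = -1.3805, v₂ = 1.9039

heading to target = atan2(3−-0.5, 1.5−0) = 1.1659
Δθ = wrap(1.1659 − -2.3562) = -2.7611; ω₁ = Δθ/dt₁ = -1.3805
distance = √((1.5−0)² + (3−-0.5)²) = 3.8079; v₂ = distance/dt₂ = 1.9039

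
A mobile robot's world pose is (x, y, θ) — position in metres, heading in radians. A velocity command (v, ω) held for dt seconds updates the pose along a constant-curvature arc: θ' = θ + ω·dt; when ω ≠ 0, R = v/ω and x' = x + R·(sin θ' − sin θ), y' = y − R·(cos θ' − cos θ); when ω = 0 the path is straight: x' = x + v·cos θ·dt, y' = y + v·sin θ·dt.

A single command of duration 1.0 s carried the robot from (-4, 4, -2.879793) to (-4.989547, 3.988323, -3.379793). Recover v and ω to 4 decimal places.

Δθ = -3.379793 − -2.879793 = -0.500000
ω = Δθ/dt = -0.500000/1.0 = -0.5000
R = Δx/(sin θ' − sin θ) = -2.0000
v = R·ω = -2.0000·-0.5000 = 1.0000

v = 1.0000, ω = -0.5000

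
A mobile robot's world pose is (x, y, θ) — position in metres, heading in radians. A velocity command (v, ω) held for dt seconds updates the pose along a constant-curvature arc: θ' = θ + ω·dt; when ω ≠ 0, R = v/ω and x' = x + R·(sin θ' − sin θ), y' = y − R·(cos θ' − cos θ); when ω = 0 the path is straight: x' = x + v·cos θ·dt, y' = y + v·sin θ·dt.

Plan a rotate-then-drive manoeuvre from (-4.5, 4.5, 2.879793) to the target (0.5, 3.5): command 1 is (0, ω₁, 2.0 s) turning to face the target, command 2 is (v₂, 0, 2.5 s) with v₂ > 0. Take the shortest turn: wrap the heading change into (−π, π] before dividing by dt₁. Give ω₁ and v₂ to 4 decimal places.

heading to target = atan2(3.5−4.5, 0.5−-4.5) = -0.1974
Δθ = wrap(-0.1974 − 2.8798) = -3.0772; ω₁ = Δθ/dt₁ = -1.5386
distance = √((0.5−-4.5)² + (3.5−4.5)²) = 5.0990; v₂ = distance/dt₂ = 2.0396

ω₁ = -1.5386, v₂ = 2.0396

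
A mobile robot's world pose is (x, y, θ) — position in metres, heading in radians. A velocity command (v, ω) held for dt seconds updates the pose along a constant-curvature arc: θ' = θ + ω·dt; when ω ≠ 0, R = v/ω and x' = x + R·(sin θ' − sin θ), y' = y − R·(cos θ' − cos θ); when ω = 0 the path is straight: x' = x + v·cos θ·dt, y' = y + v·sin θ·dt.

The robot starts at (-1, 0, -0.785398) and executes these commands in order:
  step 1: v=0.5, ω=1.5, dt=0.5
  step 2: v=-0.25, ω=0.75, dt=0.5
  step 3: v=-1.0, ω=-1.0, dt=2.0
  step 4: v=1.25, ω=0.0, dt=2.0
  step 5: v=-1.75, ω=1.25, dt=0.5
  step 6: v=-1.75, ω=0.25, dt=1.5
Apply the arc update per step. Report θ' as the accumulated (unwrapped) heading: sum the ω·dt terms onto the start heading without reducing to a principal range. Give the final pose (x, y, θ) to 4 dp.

step 1: θ'=-0.0354 (R=0.3333) → pose (-0.7761, -0.0974, -0.0354)
step 2: θ'=0.3396 (R=-0.3333) → pose (-0.8989, -0.1163, 0.3396)
step 3: θ'=-1.6604 (R=1.0000) → pose (-2.2280, 0.9161, -1.6604)
step 4: θ'=-1.6604 (straight) → pose (-2.4517, -1.5739, -1.6604)
step 5: θ'=-1.0354 (R=-1.4000) → pose (-2.6420, -0.7343, -1.0354)
step 6: θ'=-0.6604 (R=-7.0000) → pose (-4.3685, 1.2226, -0.6604)

(-4.3685, 1.2226, -0.6604)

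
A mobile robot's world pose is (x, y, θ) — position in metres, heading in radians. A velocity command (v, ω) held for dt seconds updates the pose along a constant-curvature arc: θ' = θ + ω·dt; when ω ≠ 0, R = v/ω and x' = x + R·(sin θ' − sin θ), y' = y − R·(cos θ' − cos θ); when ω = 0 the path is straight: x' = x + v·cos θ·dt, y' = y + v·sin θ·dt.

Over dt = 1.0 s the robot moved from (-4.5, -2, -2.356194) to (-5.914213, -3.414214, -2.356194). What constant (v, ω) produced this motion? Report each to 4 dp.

v = 2.0000, ω = 0.0000

Δθ = -2.356194 − -2.356194 = 0.000000
ω = Δθ/dt = 0.000000/1.0 = 0.0000
ω = 0 → v = (Δx·cos θ + Δy·sin θ)/dt = 2.0000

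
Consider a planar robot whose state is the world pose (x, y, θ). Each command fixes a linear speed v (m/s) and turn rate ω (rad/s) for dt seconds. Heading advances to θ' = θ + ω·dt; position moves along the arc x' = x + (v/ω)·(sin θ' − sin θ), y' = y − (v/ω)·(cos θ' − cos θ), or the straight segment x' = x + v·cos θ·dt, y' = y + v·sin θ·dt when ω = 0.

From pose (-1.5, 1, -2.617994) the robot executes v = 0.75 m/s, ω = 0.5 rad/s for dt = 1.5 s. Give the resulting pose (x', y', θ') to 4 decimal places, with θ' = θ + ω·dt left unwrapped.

(-2.1842, 0.1402, -1.8680)

θ' = -2.6180 + 0.5·1.5 = -1.8680
R = v/ω = 0.75/0.5 = 1.5000
x' = -1.5 + 1.5000·(sin -1.8680 − sin -2.6180) = -2.1842
y' = 1 − 1.5000·(cos -1.8680 − cos -2.6180) = 0.1402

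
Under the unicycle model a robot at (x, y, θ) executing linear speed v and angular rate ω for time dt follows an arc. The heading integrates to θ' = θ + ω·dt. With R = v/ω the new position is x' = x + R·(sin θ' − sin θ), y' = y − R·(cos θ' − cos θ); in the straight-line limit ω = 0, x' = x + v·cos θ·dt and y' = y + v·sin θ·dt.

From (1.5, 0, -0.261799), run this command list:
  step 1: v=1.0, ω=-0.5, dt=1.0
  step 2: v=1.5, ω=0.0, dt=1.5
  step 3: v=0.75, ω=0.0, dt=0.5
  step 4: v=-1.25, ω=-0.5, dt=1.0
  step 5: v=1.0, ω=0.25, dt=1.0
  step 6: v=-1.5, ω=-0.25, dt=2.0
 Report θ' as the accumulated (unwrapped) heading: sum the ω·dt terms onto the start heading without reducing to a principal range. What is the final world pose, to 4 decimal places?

step 1: θ'=-0.7618 (R=-2.0000) → pose (2.3628, -0.4847, -0.7618)
step 2: θ'=-0.7618 (straight) → pose (3.9909, -2.0377, -0.7618)
step 3: θ'=-0.7618 (straight) → pose (4.2622, -2.2965, -0.7618)
step 4: θ'=-1.2618 (R=2.5000) → pose (3.6062, -1.2478, -1.2618)
step 5: θ'=-1.0118 (R=4.0000) → pose (4.0256, -2.1527, -1.0118)
step 6: θ'=-1.5118 (R=6.0000) → pose (3.1228, 0.6755, -1.5118)

(3.1228, 0.6755, -1.5118)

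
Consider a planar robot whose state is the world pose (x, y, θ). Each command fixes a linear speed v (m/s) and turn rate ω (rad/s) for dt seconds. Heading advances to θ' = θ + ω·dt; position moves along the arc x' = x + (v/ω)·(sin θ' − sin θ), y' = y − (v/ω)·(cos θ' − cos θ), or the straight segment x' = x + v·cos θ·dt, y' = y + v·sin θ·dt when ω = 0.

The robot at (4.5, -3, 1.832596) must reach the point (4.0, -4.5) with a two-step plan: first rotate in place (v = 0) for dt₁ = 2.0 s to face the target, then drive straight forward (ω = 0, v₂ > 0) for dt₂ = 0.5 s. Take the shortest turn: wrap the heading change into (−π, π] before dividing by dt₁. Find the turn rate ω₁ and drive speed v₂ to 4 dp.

ω₁ = 1.2790, v₂ = 3.1623

heading to target = atan2(-4.5−-3, 4−4.5) = -1.8925
Δθ = wrap(-1.8925 − 1.8326) = 2.5580; ω₁ = Δθ/dt₁ = 1.2790
distance = √((4−4.5)² + (-4.5−-3)²) = 1.5811; v₂ = distance/dt₂ = 3.1623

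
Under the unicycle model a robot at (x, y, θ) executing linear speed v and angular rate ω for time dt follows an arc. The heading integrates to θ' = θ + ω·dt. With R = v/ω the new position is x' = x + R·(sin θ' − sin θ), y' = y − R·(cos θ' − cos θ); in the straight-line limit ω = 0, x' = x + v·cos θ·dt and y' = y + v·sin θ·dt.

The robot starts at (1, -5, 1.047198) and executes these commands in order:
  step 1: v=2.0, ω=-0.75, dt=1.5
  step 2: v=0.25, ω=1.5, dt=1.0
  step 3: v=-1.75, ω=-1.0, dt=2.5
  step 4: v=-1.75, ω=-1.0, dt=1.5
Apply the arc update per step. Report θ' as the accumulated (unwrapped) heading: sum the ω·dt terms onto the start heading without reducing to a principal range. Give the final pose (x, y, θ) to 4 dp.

step 1: θ'=-0.0778 (R=-2.6667) → pose (3.5167, -3.6747, -0.0778)
step 2: θ'=1.4222 (R=0.1667) → pose (3.6944, -3.5332, 1.4222)
step 3: θ'=-1.0778 (R=1.7500) → pose (0.4221, -4.1024, -1.0778)
step 4: θ'=-2.5778 (R=1.7500) → pose (1.0285, -1.7950, -2.5778)

(1.0285, -1.7950, -2.5778)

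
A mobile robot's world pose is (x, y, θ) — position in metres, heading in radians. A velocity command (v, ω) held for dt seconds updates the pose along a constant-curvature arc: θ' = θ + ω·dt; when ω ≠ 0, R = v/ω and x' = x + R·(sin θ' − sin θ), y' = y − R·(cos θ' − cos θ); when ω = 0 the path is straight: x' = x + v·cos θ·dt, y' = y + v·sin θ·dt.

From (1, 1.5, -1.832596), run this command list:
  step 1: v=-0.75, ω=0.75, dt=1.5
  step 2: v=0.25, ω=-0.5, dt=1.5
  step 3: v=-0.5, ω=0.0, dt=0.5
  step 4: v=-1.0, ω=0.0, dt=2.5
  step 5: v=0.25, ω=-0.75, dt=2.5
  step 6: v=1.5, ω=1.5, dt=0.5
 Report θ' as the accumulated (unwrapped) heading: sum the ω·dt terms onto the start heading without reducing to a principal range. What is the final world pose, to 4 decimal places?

(-0.5694, 4.4287, -2.5826)

step 1: θ'=-0.7076 (R=-1.0000) → pose (0.6841, 2.5187, -0.7076)
step 2: θ'=-1.4576 (R=-0.5000) → pose (0.8559, 2.1953, -1.4576)
step 3: θ'=-1.4576 (straight) → pose (0.8276, 2.4437, -1.4576)
step 4: θ'=-1.4576 (straight) → pose (0.5452, 4.9277, -1.4576)
step 5: θ'=-3.3326 (R=-0.3333) → pose (0.1508, 4.5627, -3.3326)
step 6: θ'=-2.5826 (R=1.0000) → pose (-0.5694, 4.4287, -2.5826)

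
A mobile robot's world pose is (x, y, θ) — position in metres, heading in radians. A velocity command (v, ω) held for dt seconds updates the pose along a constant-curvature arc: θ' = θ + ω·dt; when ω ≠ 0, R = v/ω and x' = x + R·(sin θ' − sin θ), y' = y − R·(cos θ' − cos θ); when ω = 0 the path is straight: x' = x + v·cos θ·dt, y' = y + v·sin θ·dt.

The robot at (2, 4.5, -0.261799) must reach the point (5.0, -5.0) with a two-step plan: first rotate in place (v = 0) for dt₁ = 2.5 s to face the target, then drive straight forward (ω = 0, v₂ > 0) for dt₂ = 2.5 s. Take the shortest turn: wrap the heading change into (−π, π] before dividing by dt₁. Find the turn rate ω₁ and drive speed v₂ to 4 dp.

ω₁ = -0.4012, v₂ = 3.9850

heading to target = atan2(-5−4.5, 5−2) = -1.2649
Δθ = wrap(-1.2649 − -0.2618) = -1.0031; ω₁ = Δθ/dt₁ = -0.4012
distance = √((5−2)² + (-5−4.5)²) = 9.9624; v₂ = distance/dt₂ = 3.9850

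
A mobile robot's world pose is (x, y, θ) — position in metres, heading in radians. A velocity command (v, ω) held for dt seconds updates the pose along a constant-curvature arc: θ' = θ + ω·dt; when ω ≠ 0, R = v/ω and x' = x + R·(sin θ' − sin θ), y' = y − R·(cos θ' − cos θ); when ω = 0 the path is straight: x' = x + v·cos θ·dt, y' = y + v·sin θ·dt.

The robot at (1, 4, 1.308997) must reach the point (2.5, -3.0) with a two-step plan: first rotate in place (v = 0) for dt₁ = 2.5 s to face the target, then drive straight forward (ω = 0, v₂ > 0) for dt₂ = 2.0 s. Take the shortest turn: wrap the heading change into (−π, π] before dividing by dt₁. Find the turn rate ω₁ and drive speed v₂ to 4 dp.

heading to target = atan2(-3−4, 2.5−1) = -1.3597
Δθ = wrap(-1.3597 − 1.3090) = -2.6687; ω₁ = Δθ/dt₁ = -1.0675
distance = √((2.5−1)² + (-3−4)²) = 7.1589; v₂ = distance/dt₂ = 3.5795

ω₁ = -1.0675, v₂ = 3.5795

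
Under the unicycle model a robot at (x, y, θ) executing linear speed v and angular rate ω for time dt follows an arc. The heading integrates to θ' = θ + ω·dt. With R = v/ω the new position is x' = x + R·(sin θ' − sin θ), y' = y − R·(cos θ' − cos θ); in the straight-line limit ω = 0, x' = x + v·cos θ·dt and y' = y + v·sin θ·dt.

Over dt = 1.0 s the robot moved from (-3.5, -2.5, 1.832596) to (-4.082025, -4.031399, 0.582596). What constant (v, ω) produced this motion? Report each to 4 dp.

v = -1.7500, ω = -1.2500

Δθ = 0.582596 − 1.832596 = -1.250000
ω = Δθ/dt = -1.250000/1.0 = -1.2500
R = −Δy/(cos θ' − cos θ) = 1.4000
v = R·ω = 1.4000·-1.2500 = -1.7500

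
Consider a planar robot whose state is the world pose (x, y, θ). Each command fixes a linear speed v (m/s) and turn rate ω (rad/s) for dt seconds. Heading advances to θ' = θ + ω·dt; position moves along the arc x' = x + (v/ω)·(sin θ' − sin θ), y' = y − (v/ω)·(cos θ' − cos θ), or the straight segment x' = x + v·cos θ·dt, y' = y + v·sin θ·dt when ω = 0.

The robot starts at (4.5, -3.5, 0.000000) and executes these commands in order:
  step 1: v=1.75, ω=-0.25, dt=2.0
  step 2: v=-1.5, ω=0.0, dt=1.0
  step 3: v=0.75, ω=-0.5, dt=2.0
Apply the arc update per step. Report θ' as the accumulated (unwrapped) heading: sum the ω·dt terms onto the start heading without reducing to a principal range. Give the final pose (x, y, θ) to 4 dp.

(7.3167, -4.8481, -1.5000)

step 1: θ'=-0.5000 (R=-7.0000) → pose (7.8560, -4.3569, -0.5000)
step 2: θ'=-0.5000 (straight) → pose (6.5396, -3.6378, -0.5000)
step 3: θ'=-1.5000 (R=-1.5000) → pose (7.3167, -4.8481, -1.5000)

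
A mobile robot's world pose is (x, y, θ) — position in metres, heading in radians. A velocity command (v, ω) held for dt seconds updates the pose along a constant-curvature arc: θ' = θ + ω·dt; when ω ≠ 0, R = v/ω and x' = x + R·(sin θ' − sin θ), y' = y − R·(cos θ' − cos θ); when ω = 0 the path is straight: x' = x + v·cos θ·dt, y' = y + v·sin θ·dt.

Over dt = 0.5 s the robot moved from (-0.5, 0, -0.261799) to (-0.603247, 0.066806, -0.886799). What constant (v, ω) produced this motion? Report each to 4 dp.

v = -0.2500, ω = -1.2500

Δθ = -0.886799 − -0.261799 = -0.625000
ω = Δθ/dt = -0.625000/0.5 = -1.2500
R = Δx/(sin θ' − sin θ) = 0.2000
v = R·ω = 0.2000·-1.2500 = -0.2500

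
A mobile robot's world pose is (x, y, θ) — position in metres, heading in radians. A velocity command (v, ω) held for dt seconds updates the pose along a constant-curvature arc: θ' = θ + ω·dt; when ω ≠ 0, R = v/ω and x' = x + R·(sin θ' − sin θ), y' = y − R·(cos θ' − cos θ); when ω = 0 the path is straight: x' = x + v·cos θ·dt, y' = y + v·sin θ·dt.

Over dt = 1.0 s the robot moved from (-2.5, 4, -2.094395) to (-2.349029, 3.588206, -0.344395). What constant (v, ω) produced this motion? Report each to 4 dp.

Δθ = -0.344395 − -2.094395 = 1.750000
ω = Δθ/dt = 1.750000/1.0 = 1.7500
R = −Δy/(cos θ' − cos θ) = 0.2857
v = R·ω = 0.2857·1.7500 = 0.5000

v = 0.5000, ω = 1.7500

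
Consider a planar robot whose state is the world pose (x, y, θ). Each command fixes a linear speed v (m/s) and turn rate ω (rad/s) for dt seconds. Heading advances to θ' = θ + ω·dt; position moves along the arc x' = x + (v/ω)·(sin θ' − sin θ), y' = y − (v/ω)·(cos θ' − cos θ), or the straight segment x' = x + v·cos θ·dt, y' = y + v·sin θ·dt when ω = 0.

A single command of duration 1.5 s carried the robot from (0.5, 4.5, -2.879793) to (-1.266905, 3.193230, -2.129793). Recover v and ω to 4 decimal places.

v = 1.5000, ω = 0.5000

Δθ = -2.129793 − -2.879793 = 0.750000
ω = Δθ/dt = 0.750000/1.5 = 0.5000
R = Δx/(sin θ' − sin θ) = 3.0000
v = R·ω = 3.0000·0.5000 = 1.5000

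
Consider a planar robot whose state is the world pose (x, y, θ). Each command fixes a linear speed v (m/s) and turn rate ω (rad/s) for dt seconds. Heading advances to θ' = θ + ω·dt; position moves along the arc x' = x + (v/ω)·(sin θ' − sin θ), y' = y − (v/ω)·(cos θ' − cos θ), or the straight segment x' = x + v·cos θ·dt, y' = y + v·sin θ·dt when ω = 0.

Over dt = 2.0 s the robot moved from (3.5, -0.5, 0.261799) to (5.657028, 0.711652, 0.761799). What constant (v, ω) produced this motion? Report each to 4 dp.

v = 1.2500, ω = 0.2500

Δθ = 0.761799 − 0.261799 = 0.500000
ω = Δθ/dt = 0.500000/2.0 = 0.2500
R = Δx/(sin θ' − sin θ) = 5.0000
v = R·ω = 5.0000·0.2500 = 1.2500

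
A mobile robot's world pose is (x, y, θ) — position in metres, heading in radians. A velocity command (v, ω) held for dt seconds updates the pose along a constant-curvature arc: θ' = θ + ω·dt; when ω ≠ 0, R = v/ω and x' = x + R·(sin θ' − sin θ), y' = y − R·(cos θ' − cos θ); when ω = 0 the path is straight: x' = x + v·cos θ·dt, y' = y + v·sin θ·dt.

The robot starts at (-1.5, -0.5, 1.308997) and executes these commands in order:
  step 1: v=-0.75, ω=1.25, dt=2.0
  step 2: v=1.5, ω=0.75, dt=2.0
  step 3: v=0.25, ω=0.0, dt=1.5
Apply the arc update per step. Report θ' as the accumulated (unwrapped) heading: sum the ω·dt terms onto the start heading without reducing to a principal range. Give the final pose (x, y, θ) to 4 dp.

step 1: θ'=3.8090 (R=-0.6000) → pose (-0.5491, -1.1265, 3.8090)
step 2: θ'=5.3090 (R=2.0000) → pose (-0.9657, -3.8211, 5.3090)
step 3: θ'=5.3090 (straight) → pose (-0.7550, -4.1313, 5.3090)

(-0.7550, -4.1313, 5.3090)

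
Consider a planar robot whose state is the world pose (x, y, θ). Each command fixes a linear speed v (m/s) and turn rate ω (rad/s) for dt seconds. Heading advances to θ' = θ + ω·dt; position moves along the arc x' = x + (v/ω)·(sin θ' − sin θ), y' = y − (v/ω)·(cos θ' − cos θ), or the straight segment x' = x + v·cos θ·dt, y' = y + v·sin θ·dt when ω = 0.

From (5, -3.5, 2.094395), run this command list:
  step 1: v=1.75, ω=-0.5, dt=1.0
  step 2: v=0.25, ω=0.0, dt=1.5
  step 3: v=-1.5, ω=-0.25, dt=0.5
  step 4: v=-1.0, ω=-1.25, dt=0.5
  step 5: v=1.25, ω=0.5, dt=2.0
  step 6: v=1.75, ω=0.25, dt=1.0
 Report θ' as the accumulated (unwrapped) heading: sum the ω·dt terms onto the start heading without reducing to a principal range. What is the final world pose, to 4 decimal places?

(4.1569, 1.2876, 2.0944)

step 1: θ'=1.5944 (R=-3.5000) → pose (4.5321, -1.8326, 1.5944)
step 2: θ'=1.5944 (straight) → pose (4.5232, -1.4577, 1.5944)
step 3: θ'=1.4694 (R=6.0000) → pose (4.4941, -2.2066, 1.4694)
step 4: θ'=0.8444 (R=0.8000) → pose (4.2962, -2.6570, 0.8444)
step 5: θ'=1.8444 (R=2.5000) → pose (4.8343, -0.3210, 1.8444)
step 6: θ'=2.0944 (R=7.0000) → pose (4.1569, 1.2876, 2.0944)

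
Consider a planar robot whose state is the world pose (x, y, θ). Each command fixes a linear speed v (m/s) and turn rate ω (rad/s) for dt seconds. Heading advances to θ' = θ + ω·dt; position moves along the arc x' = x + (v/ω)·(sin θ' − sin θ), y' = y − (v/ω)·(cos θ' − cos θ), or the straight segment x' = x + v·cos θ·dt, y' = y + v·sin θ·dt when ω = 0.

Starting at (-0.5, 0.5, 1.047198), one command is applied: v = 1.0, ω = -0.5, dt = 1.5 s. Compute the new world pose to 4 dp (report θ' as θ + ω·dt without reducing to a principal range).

θ' = 1.0472 + -0.5·1.5 = 0.2972
R = v/ω = 1.0/-0.5 = -2.0000
x' = -0.5 + -2.0000·(sin 0.2972 − sin 1.0472) = 0.6464
y' = 0.5 − -2.0000·(cos 0.2972 − cos 1.0472) = 1.4123

(0.6464, 1.4123, 0.2972)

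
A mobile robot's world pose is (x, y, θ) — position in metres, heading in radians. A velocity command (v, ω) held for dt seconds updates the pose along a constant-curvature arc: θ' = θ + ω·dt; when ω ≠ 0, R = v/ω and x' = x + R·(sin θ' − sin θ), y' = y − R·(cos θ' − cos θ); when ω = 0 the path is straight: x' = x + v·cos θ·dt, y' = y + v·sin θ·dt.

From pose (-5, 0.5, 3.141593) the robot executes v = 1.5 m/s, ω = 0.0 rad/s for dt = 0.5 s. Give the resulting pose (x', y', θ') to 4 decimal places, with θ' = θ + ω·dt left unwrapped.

(-5.7500, 0.5000, 3.1416)

θ' = 3.1416 + 0.0·0.5 = 3.1416
ω = 0 → straight: x' = -5 + 1.5·cos(3.1416)·0.5 = -5.7500
y' = 0.5 + 1.5·sin(3.1416)·0.5 = 0.5000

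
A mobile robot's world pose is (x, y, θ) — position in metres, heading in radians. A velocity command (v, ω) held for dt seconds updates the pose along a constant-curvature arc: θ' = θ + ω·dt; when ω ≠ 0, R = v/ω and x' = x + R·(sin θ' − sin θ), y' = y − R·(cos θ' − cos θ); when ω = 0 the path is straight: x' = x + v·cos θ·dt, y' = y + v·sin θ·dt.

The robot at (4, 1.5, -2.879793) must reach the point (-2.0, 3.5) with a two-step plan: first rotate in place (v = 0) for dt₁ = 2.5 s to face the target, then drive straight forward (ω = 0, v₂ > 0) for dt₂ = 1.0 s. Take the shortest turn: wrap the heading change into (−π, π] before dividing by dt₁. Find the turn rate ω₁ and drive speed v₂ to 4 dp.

heading to target = atan2(3.5−1.5, -2−4) = 2.8198
Δθ = wrap(2.8198 − -2.8798) = -0.5836; ω₁ = Δθ/dt₁ = -0.2334
distance = √((-2−4)² + (3.5−1.5)²) = 6.3246; v₂ = distance/dt₂ = 6.3246

ω₁ = -0.2334, v₂ = 6.3246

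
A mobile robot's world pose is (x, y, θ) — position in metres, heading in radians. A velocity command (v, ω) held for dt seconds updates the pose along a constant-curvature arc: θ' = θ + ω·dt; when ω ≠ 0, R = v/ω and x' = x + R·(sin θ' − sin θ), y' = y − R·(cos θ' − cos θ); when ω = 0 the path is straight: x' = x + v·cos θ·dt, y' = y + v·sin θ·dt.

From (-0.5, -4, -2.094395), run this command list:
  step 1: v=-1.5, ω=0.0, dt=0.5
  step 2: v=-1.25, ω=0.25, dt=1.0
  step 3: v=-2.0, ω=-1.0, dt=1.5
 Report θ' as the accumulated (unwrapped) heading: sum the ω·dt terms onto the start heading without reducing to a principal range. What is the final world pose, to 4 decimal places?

step 1: θ'=-2.0944 (straight) → pose (-0.1250, -3.3505, -2.0944)
step 2: θ'=-1.8444 (R=-5.0000) → pose (0.3589, -2.2015, -1.8444)
step 3: θ'=-3.3444 (R=2.0000) → pose (2.6873, -0.7829, -3.3444)

(2.6873, -0.7829, -3.3444)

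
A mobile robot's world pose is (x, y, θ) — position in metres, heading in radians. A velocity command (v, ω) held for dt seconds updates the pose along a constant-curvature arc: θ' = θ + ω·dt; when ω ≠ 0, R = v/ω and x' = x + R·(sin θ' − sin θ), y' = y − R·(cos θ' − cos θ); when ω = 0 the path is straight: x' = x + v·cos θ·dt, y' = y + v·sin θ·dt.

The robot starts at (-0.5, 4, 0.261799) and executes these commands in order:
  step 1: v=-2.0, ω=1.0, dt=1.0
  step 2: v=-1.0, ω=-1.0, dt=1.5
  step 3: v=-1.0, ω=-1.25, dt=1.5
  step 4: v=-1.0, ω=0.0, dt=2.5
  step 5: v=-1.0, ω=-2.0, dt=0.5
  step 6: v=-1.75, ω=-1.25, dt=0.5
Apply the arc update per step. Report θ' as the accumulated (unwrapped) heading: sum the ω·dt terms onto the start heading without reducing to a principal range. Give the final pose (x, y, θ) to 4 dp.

(-1.0418, 5.3406, -3.7382)

step 1: θ'=1.2618 (R=-2.0000) → pose (-1.8876, 2.6764, 1.2618)
step 2: θ'=-0.2382 (R=1.0000) → pose (-3.0762, 2.0087, -0.2382)
step 3: θ'=-2.1132 (R=0.8000) → pose (-3.5726, 3.1991, -2.1132)
step 4: θ'=-2.1132 (straight) → pose (-2.2822, 5.3402, -2.1132)
step 5: θ'=-3.1132 (R=0.5000) → pose (-1.8681, 5.5819, -3.1132)
step 6: θ'=-3.7382 (R=1.4000) → pose (-1.0418, 5.3406, -3.7382)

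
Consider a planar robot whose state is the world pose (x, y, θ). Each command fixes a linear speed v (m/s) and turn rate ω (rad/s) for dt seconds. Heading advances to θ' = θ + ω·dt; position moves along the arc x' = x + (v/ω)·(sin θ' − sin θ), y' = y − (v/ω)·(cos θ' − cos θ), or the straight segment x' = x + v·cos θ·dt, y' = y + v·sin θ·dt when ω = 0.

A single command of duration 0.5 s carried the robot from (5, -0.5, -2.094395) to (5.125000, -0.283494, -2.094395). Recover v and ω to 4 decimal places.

v = -0.5000, ω = 0.0000

Δθ = -2.094395 − -2.094395 = 0.000000
ω = Δθ/dt = 0.000000/0.5 = 0.0000
ω = 0 → v = (Δx·cos θ + Δy·sin θ)/dt = -0.5000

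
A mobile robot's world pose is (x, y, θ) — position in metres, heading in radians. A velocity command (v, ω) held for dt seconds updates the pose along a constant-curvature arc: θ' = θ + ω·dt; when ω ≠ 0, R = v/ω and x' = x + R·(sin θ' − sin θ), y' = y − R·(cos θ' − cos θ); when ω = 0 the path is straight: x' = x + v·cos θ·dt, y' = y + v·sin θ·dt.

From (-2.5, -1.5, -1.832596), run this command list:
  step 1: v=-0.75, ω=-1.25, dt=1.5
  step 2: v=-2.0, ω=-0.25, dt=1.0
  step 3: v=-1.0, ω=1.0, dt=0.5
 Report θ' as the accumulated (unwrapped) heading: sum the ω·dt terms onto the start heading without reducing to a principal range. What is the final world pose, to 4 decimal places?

step 1: θ'=-3.7076 (R=0.6000) → pose (-1.5987, -1.1489, -3.7076)
step 2: θ'=-3.9576 (R=8.0000) → pose (-0.0615, -2.4202, -3.9576)
step 3: θ'=-3.4576 (R=-1.0000) → pose (0.3562, -2.6855, -3.4576)

(0.3562, -2.6855, -3.4576)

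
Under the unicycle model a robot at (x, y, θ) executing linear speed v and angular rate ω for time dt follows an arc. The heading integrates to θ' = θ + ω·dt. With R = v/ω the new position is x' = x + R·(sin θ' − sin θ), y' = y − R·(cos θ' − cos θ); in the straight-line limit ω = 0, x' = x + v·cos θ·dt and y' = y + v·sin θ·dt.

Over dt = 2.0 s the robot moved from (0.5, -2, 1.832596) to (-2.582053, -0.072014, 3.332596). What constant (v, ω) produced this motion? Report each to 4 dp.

Δθ = 3.332596 − 1.832596 = 1.500000
ω = Δθ/dt = 1.500000/2.0 = 0.7500
R = Δx/(sin θ' − sin θ) = 2.6667
v = R·ω = 2.6667·0.7500 = 2.0000

v = 2.0000, ω = 0.7500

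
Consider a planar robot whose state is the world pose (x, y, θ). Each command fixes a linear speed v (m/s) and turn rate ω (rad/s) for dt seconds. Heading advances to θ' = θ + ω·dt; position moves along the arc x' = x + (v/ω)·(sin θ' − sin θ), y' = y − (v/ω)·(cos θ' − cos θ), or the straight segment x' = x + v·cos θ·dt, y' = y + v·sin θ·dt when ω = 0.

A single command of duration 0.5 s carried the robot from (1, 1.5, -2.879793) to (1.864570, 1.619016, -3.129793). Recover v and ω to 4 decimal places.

Δθ = -3.129793 − -2.879793 = -0.250000
ω = Δθ/dt = -0.250000/0.5 = -0.5000
R = Δx/(sin θ' − sin θ) = 3.5000
v = R·ω = 3.5000·-0.5000 = -1.7500

v = -1.7500, ω = -0.5000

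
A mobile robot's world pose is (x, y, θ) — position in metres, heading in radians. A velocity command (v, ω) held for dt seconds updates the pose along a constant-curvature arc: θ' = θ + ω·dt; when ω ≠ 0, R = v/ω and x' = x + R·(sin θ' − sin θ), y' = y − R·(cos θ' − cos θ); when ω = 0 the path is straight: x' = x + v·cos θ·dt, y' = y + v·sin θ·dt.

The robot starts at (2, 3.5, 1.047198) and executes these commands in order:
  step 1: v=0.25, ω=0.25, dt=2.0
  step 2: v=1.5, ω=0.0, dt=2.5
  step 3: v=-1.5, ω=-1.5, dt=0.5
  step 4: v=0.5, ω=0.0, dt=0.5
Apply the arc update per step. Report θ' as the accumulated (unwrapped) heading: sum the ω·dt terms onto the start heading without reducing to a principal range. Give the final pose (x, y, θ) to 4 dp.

step 1: θ'=1.5472 (R=1.0000) → pose (2.1337, 3.9764, 1.5472)
step 2: θ'=1.5472 (straight) → pose (2.2222, 7.7254, 1.5472)
step 3: θ'=0.7972 (R=1.0000) → pose (1.9379, 7.0502, 0.7972)
step 4: θ'=0.7972 (straight) → pose (2.1125, 7.2291, 0.7972)

(2.1125, 7.2291, 0.7972)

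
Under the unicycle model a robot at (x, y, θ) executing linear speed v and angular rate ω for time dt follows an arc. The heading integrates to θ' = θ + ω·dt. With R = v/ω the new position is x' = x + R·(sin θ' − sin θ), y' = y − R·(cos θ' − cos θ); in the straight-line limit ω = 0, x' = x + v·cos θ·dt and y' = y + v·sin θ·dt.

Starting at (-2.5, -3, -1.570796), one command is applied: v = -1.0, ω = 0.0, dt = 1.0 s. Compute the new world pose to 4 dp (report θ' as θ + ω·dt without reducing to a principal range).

θ' = -1.5708 + 0.0·1.0 = -1.5708
ω = 0 → straight: x' = -2.5 + -1.0·cos(-1.5708)·1.0 = -2.5000
y' = -3 + -1.0·sin(-1.5708)·1.0 = -2.0000

(-2.5000, -2.0000, -1.5708)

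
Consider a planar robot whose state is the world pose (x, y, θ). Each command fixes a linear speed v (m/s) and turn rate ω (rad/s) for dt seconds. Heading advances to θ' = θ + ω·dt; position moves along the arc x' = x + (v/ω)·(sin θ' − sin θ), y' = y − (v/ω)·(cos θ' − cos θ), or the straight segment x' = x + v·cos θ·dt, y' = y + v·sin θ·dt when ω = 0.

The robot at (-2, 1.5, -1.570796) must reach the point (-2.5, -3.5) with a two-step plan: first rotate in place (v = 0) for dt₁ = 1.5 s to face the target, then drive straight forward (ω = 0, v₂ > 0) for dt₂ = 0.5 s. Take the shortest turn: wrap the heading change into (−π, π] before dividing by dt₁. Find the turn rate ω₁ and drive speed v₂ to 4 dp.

heading to target = atan2(-3.5−1.5, -2.5−-2) = -1.6705
Δθ = wrap(-1.6705 − -1.5708) = -0.0997; ω₁ = Δθ/dt₁ = -0.0664
distance = √((-2.5−-2)² + (-3.5−1.5)²) = 5.0249; v₂ = distance/dt₂ = 10.0499

ω₁ = -0.0664, v₂ = 10.0499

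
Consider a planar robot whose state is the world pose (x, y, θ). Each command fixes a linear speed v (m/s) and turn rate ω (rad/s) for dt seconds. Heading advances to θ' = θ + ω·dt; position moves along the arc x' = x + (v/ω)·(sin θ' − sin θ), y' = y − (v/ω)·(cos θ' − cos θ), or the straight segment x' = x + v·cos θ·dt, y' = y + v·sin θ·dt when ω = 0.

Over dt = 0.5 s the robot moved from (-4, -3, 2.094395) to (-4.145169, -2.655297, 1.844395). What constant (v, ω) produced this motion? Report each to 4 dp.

v = 0.7500, ω = -0.5000

Δθ = 1.844395 − 2.094395 = -0.250000
ω = Δθ/dt = -0.250000/0.5 = -0.5000
R = −Δy/(cos θ' − cos θ) = -1.5000
v = R·ω = -1.5000·-0.5000 = 0.7500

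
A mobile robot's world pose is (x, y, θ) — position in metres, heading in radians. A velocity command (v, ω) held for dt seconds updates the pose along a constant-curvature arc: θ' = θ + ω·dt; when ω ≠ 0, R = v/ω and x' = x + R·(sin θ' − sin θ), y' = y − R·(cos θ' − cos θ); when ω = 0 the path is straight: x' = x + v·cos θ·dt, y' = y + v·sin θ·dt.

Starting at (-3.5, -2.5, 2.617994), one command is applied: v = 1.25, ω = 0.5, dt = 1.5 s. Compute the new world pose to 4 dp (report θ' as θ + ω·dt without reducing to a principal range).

(-5.3112, -2.2289, 3.3680)

θ' = 2.6180 + 0.5·1.5 = 3.3680
R = v/ω = 1.25/0.5 = 2.5000
x' = -3.5 + 2.5000·(sin 3.3680 − sin 2.6180) = -5.3112
y' = -2.5 − 2.5000·(cos 3.3680 − cos 2.6180) = -2.2289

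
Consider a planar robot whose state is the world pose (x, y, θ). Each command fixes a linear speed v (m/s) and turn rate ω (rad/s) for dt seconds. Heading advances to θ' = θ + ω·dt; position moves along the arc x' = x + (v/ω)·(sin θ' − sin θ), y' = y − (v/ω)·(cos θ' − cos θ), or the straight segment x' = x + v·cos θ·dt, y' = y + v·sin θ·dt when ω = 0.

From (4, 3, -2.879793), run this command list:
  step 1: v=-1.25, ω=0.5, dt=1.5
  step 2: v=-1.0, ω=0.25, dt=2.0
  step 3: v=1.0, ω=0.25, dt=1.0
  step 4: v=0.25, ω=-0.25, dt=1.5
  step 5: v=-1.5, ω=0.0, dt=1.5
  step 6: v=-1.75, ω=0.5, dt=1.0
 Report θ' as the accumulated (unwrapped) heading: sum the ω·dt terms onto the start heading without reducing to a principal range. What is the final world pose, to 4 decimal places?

(6.4388, 8.5465, -1.2548)

step 1: θ'=-2.1298 (R=-2.5000) → pose (5.4724, 4.0890, -2.1298)
step 2: θ'=-1.6298 (R=-4.0000) → pose (6.0743, 5.9745, -1.6298)
step 3: θ'=-1.3798 (R=4.0000) → pose (6.1401, 4.9792, -1.3798)
step 4: θ'=-1.7548 (R=-1.0000) → pose (6.1414, 4.6064, -1.7548)
step 5: θ'=-1.7548 (straight) → pose (6.5531, 6.8185, -1.7548)
step 6: θ'=-1.2548 (R=-3.5000) → pose (6.4388, 8.5465, -1.2548)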